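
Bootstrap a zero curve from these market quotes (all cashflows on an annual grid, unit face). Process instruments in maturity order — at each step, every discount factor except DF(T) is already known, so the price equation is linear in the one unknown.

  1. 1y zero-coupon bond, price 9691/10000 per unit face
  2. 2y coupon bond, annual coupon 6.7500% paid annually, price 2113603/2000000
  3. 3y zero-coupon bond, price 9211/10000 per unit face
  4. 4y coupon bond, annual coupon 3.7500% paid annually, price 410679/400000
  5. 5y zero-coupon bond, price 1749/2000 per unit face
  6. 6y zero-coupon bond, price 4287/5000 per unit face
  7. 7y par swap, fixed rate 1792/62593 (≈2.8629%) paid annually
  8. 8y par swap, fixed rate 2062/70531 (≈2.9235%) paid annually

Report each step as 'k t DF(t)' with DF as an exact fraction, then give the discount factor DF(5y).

1 1 9691/10000
2 2 9287/10000
3 3 9211/10000
4 4 8877/10000
5 5 1749/2000
6 6 4287/5000
7 7 513/625
8 8 3969/5000
DF(5y) = 1749/2000 ≈ 0.874500

step 1 [1y] zero: DF = P = 9691/10000 ≈ 0.969100
step 2 [2y] bond c/1=27/400: DF=(2113603/2000000 − 27/400·(0.969100))/(1+27/400) = 9287/10000 ≈ 0.928700
step 3 [3y] zero: DF = P = 9211/10000 ≈ 0.921100
step 4 [4y] bond c/1=3/80: DF=(410679/400000 − 3/80·(0.969100+0.928700+0.921100))/(1+3/80) = 8877/10000 ≈ 0.887700
step 5 [5y] zero: DF = P = 1749/2000 ≈ 0.874500
step 6 [6y] zero: DF = P = 4287/5000 ≈ 0.857400
step 7 [7y] swap r/1=1792/62593: DF=(1 − 1792/62593·(0.969100+0.928700+0.921100+0.887700+0.874500+0.857400))/(1+1792/62593) = 513/625 ≈ 0.820800
step 8 [8y] swap r/1=2062/70531: DF=(1 − 2062/70531·(0.969100+0.928700+0.921100+0.887700+0.874500+0.857400+0.820800))/(1+2062/70531) = 3969/5000 ≈ 0.793800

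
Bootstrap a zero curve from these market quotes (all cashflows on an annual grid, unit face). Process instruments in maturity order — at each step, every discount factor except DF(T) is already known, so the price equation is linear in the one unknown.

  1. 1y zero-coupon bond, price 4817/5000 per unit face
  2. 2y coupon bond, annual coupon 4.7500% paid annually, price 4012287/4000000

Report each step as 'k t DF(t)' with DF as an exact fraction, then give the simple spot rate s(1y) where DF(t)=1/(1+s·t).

1 1 4817/5000
2 2 9139/10000
s(1y) = (1/(4817/5000) − 1)/(1) = 183/4817 ≈ 3.7990%

step 1 [1y] zero: DF = P = 4817/5000 ≈ 0.963400
step 2 [2y] bond c/1=19/400: DF=(4012287/4000000 − 19/400·(0.963400))/(1+19/400) = 9139/10000 ≈ 0.913900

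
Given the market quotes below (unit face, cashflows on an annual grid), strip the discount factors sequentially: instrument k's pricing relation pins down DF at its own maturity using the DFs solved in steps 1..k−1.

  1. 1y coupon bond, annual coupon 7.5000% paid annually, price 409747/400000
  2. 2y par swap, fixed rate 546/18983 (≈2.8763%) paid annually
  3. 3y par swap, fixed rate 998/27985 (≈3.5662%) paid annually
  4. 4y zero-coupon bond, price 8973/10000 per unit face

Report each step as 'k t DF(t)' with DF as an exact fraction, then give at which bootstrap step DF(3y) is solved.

step 1 [1y] bond c/1=3/40: DF=(409747/400000 − 3/40·(0))/(1+3/40) = 9529/10000 ≈ 0.952900
step 2 [2y] swap r/1=546/18983: DF=(1 − 546/18983·(0.952900))/(1+546/18983) = 4727/5000 ≈ 0.945400
step 3 [3y] swap r/1=998/27985: DF=(1 − 998/27985·(0.952900+0.945400))/(1+998/27985) = 4501/5000 ≈ 0.900200
step 4 [4y] zero: DF = P = 8973/10000 ≈ 0.897300

1 1 9529/10000
2 2 4727/5000
3 3 4501/5000
4 4 8973/10000
DF(3y) is solved at step 3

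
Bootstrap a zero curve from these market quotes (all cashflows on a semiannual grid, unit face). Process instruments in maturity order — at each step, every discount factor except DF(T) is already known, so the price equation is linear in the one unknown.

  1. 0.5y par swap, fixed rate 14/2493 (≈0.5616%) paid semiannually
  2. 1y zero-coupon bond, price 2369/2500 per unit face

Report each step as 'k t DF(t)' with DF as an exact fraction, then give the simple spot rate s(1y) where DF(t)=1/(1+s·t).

1 1/2 2493/2500
2 1 2369/2500
s(1y) = (1/(2369/2500) − 1)/(1) = 131/2369 ≈ 5.5298%

step 1 [0.5y] swap r/2=7/2493: DF=(1 − 7/2493·(0))/(1+7/2493) = 2493/2500 ≈ 0.997200
step 2 [1y] zero: DF = P = 2369/2500 ≈ 0.947600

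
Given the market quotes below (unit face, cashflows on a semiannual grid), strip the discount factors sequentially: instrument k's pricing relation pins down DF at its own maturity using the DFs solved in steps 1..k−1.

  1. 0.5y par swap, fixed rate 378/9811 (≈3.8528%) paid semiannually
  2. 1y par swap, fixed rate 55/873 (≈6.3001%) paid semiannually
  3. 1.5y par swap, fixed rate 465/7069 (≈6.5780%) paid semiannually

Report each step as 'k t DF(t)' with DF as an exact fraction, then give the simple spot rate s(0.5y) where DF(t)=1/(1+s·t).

step 1 [0.5y] swap r/2=189/9811: DF=(1 − 189/9811·(0))/(1+189/9811) = 9811/10000 ≈ 0.981100
step 2 [1y] swap r/2=55/1746: DF=(1 − 55/1746·(0.981100))/(1+55/1746) = 1879/2000 ≈ 0.939500
step 3 [1.5y] swap r/2=465/14138: DF=(1 − 465/14138·(0.981100+0.939500))/(1+465/14138) = 907/1000 ≈ 0.907000

1 1/2 9811/10000
2 1 1879/2000
3 3/2 907/1000
s(0.5y) = (1/(9811/10000) − 1)/(1/2) = 378/9811 ≈ 3.8528%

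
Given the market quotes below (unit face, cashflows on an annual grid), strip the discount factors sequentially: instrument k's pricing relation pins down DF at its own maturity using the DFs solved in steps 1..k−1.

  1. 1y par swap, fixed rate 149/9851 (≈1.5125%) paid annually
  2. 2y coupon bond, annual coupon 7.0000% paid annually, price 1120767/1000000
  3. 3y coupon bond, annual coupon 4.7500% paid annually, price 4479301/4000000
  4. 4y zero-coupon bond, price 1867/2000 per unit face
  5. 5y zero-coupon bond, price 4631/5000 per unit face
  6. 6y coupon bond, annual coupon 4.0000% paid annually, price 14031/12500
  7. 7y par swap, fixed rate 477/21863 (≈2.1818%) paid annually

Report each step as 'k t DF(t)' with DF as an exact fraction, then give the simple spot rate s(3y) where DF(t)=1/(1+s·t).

1 1 9851/10000
2 2 983/1000
3 3 4899/5000
4 4 1867/2000
5 5 4631/5000
6 6 559/625
7 7 8569/10000
s(3y) = (1/(4899/5000) − 1)/(3) = 101/14697 ≈ 0.6872%

step 1 [1y] swap r/1=149/9851: DF=(1 − 149/9851·(0))/(1+149/9851) = 9851/10000 ≈ 0.985100
step 2 [2y] bond c/1=7/100: DF=(1120767/1000000 − 7/100·(0.985100))/(1+7/100) = 983/1000 ≈ 0.983000
step 3 [3y] bond c/1=19/400: DF=(4479301/4000000 − 19/400·(0.985100+0.983000))/(1+19/400) = 4899/5000 ≈ 0.979800
step 4 [4y] zero: DF = P = 1867/2000 ≈ 0.933500
step 5 [5y] zero: DF = P = 4631/5000 ≈ 0.926200
step 6 [6y] bond c/1=1/25: DF=(14031/12500 − 1/25·(0.985100+0.983000+0.979800+0.933500+0.926200))/(1+1/25) = 559/625 ≈ 0.894400
step 7 [7y] swap r/1=477/21863: DF=(1 − 477/21863·(0.985100+0.983000+0.979800+0.933500+0.926200+0.894400))/(1+477/21863) = 8569/10000 ≈ 0.856900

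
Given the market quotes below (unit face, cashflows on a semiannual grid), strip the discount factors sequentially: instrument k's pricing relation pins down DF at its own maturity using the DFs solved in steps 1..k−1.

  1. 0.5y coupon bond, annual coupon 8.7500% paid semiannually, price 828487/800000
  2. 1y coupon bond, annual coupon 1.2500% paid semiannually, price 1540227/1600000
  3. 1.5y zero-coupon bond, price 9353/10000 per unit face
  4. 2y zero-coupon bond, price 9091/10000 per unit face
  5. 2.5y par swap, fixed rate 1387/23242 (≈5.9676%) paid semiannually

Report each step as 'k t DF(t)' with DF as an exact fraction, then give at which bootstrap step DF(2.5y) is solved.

1 1/2 4961/5000
2 1 1901/2000
3 3/2 9353/10000
4 2 9091/10000
5 5/2 8613/10000
DF(2.5y) is solved at step 5

step 1 [0.5y] bond c/2=7/160: DF=(828487/800000 − 7/160·(0))/(1+7/160) = 4961/5000 ≈ 0.992200
step 2 [1y] bond c/2=1/160: DF=(1540227/1600000 − 1/160·(0.992200))/(1+1/160) = 1901/2000 ≈ 0.950500
step 3 [1.5y] zero: DF = P = 9353/10000 ≈ 0.935300
step 4 [2y] zero: DF = P = 9091/10000 ≈ 0.909100
step 5 [2.5y] swap r/2=1387/46484: DF=(1 − 1387/46484·(0.992200+0.950500+0.935300+0.909100))/(1+1387/46484) = 8613/10000 ≈ 0.861300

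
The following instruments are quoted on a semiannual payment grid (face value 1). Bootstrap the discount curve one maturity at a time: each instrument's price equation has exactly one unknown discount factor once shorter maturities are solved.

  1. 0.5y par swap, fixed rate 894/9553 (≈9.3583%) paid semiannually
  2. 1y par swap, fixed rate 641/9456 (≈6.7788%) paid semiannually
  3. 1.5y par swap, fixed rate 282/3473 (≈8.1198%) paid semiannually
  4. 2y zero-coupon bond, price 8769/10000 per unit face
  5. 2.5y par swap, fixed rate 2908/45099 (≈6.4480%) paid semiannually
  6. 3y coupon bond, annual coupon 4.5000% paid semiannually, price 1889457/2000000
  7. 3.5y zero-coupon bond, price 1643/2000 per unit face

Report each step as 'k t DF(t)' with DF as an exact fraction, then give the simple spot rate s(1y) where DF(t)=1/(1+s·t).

step 1 [0.5y] swap r/2=447/9553: DF=(1 − 447/9553·(0))/(1+447/9553) = 9553/10000 ≈ 0.955300
step 2 [1y] swap r/2=641/18912: DF=(1 − 641/18912·(0.955300))/(1+641/18912) = 9359/10000 ≈ 0.935900
step 3 [1.5y] swap r/2=141/3473: DF=(1 − 141/3473·(0.955300+0.935900))/(1+141/3473) = 1109/1250 ≈ 0.887200
step 4 [2y] zero: DF = P = 8769/10000 ≈ 0.876900
step 5 [2.5y] swap r/2=1454/45099: DF=(1 − 1454/45099·(0.955300+0.935900+0.887200+0.876900))/(1+1454/45099) = 4273/5000 ≈ 0.854600
step 6 [3y] bond c/2=9/400: DF=(1889457/2000000 − 9/400·(0.955300+0.935900+0.887200+0.876900+0.854600))/(1+9/400) = 8247/10000 ≈ 0.824700
step 7 [3.5y] zero: DF = P = 1643/2000 ≈ 0.821500

1 1/2 9553/10000
2 1 9359/10000
3 3/2 1109/1250
4 2 8769/10000
5 5/2 4273/5000
6 3 8247/10000
7 7/2 1643/2000
s(1y) = (1/(9359/10000) − 1)/(1) = 641/9359 ≈ 6.8490%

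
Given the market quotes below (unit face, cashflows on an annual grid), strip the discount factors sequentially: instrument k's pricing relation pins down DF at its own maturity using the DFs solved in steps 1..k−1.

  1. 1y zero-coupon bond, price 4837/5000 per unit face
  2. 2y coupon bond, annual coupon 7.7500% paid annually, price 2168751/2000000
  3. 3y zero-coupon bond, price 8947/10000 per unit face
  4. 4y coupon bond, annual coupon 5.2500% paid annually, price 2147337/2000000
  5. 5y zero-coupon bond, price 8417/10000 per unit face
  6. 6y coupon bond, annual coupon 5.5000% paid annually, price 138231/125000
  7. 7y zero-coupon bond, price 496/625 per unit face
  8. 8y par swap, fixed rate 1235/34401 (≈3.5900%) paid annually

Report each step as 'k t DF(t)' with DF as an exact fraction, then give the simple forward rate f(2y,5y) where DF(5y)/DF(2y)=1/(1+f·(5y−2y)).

1 1 4837/5000
2 2 1171/1250
3 3 8947/10000
4 4 1761/2000
5 5 8417/10000
6 6 13/16
7 7 496/625
8 8 753/1000
f(2y,5y) = ((1171/1250)/(8417/10000) − 1)/(3) = 317/8417 ≈ 3.7662%

step 1 [1y] zero: DF = P = 4837/5000 ≈ 0.967400
step 2 [2y] bond c/1=31/400: DF=(2168751/2000000 − 31/400·(0.967400))/(1+31/400) = 1171/1250 ≈ 0.936800
step 3 [3y] zero: DF = P = 8947/10000 ≈ 0.894700
step 4 [4y] bond c/1=21/400: DF=(2147337/2000000 − 21/400·(0.967400+0.936800+0.894700))/(1+21/400) = 1761/2000 ≈ 0.880500
step 5 [5y] zero: DF = P = 8417/10000 ≈ 0.841700
step 6 [6y] bond c/1=11/200: DF=(138231/125000 − 11/200·(0.967400+0.936800+0.894700+0.880500+0.841700))/(1+11/200) = 13/16 ≈ 0.812500
step 7 [7y] zero: DF = P = 496/625 ≈ 0.793600
step 8 [8y] swap r/1=1235/34401: DF=(1 − 1235/34401·(0.967400+0.936800+0.894700+0.880500+0.841700+0.812500+0.793600))/(1+1235/34401) = 753/1000 ≈ 0.753000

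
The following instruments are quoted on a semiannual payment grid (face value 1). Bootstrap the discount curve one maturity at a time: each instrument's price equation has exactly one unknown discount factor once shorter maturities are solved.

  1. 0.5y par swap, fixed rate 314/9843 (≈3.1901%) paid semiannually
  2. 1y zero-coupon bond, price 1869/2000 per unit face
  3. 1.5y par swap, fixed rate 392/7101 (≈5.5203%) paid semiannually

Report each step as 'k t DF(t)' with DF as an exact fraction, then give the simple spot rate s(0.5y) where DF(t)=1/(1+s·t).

1 1/2 9843/10000
2 1 1869/2000
3 3/2 576/625
s(0.5y) = (1/(9843/10000) − 1)/(1/2) = 314/9843 ≈ 3.1901%

step 1 [0.5y] swap r/2=157/9843: DF=(1 − 157/9843·(0))/(1+157/9843) = 9843/10000 ≈ 0.984300
step 2 [1y] zero: DF = P = 1869/2000 ≈ 0.934500
step 3 [1.5y] swap r/2=196/7101: DF=(1 − 196/7101·(0.984300+0.934500))/(1+196/7101) = 576/625 ≈ 0.921600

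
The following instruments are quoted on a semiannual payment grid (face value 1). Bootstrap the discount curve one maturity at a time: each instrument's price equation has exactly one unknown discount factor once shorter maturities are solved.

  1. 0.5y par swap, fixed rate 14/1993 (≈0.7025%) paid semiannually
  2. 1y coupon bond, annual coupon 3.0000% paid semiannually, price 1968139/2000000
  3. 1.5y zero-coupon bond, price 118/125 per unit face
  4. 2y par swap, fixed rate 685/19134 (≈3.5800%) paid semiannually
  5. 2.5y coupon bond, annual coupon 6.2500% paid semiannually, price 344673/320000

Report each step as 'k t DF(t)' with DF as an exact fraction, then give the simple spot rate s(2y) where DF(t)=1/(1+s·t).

step 1 [0.5y] swap r/2=7/1993: DF=(1 − 7/1993·(0))/(1+7/1993) = 1993/2000 ≈ 0.996500
step 2 [1y] bond c/2=3/200: DF=(1968139/2000000 − 3/200·(0.996500))/(1+3/200) = 2387/2500 ≈ 0.954800
step 3 [1.5y] zero: DF = P = 118/125 ≈ 0.944000
step 4 [2y] swap r/2=685/38268: DF=(1 − 685/38268·(0.996500+0.954800+0.944000))/(1+685/38268) = 1863/2000 ≈ 0.931500
step 5 [2.5y] bond c/2=1/32: DF=(344673/320000 − 1/32·(0.996500+0.954800+0.944000+0.931500))/(1+1/32) = 1857/2000 ≈ 0.928500

1 1/2 1993/2000
2 1 2387/2500
3 3/2 118/125
4 2 1863/2000
5 5/2 1857/2000
s(2y) = (1/(1863/2000) − 1)/(2) = 137/3726 ≈ 3.6769%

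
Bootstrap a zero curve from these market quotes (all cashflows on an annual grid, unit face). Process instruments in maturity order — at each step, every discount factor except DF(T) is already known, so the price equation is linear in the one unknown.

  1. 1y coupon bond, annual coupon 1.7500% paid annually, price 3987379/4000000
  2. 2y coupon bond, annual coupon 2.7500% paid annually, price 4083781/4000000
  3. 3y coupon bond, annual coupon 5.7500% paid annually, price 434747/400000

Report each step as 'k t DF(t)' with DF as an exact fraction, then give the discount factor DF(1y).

step 1 [1y] bond c/1=7/400: DF=(3987379/4000000 − 7/400·(0))/(1+7/400) = 9797/10000 ≈ 0.979700
step 2 [2y] bond c/1=11/400: DF=(4083781/4000000 − 11/400·(0.979700))/(1+11/400) = 4837/5000 ≈ 0.967400
step 3 [3y] bond c/1=23/400: DF=(434747/400000 − 23/400·(0.979700+0.967400))/(1+23/400) = 9219/10000 ≈ 0.921900

1 1 9797/10000
2 2 4837/5000
3 3 9219/10000
DF(1y) = 9797/10000 ≈ 0.979700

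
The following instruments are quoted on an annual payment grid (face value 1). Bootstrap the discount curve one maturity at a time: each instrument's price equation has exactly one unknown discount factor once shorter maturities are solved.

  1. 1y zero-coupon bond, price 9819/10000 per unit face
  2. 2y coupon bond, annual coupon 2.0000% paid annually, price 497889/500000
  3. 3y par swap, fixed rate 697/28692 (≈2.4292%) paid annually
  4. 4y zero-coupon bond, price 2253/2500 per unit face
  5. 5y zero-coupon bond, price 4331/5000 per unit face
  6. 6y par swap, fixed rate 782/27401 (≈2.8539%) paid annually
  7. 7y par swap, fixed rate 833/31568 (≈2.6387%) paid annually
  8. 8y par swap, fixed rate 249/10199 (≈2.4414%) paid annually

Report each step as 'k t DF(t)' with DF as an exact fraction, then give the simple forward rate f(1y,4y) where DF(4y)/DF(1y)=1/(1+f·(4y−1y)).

1 1 9819/10000
2 2 957/1000
3 3 9303/10000
4 4 2253/2500
5 5 4331/5000
6 6 2109/2500
7 7 4167/5000
8 8 8257/10000
f(1y,4y) = ((9819/10000)/(2253/2500) − 1)/(3) = 269/9012 ≈ 2.9849%

step 1 [1y] zero: DF = P = 9819/10000 ≈ 0.981900
step 2 [2y] bond c/1=1/50: DF=(497889/500000 − 1/50·(0.981900))/(1+1/50) = 957/1000 ≈ 0.957000
step 3 [3y] swap r/1=697/28692: DF=(1 − 697/28692·(0.981900+0.957000))/(1+697/28692) = 9303/10000 ≈ 0.930300
step 4 [4y] zero: DF = P = 2253/2500 ≈ 0.901200
step 5 [5y] zero: DF = P = 4331/5000 ≈ 0.866200
step 6 [6y] swap r/1=782/27401: DF=(1 − 782/27401·(0.981900+0.957000+0.930300+0.901200+0.866200))/(1+782/27401) = 2109/2500 ≈ 0.843600
step 7 [7y] swap r/1=833/31568: DF=(1 − 833/31568·(0.981900+0.957000+0.930300+0.901200+0.866200+0.843600))/(1+833/31568) = 4167/5000 ≈ 0.833400
step 8 [8y] swap r/1=249/10199: DF=(1 − 249/10199·(0.981900+0.957000+0.930300+0.901200+0.866200+0.843600+0.833400))/(1+249/10199) = 8257/10000 ≈ 0.825700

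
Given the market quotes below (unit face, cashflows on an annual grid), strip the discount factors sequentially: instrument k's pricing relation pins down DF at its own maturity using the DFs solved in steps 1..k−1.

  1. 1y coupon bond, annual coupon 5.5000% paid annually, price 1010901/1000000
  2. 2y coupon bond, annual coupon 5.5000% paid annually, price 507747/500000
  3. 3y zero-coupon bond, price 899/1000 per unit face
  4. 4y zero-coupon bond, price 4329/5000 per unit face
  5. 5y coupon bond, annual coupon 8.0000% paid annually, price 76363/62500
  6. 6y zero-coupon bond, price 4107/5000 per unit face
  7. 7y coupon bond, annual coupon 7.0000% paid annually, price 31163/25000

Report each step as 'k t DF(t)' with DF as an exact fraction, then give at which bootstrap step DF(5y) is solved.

step 1 [1y] bond c/1=11/200: DF=(1010901/1000000 − 11/200·(0))/(1+11/200) = 4791/5000 ≈ 0.958200
step 2 [2y] bond c/1=11/200: DF=(507747/500000 − 11/200·(0.958200))/(1+11/200) = 4563/5000 ≈ 0.912600
step 3 [3y] zero: DF = P = 899/1000 ≈ 0.899000
step 4 [4y] zero: DF = P = 4329/5000 ≈ 0.865800
step 5 [5y] bond c/1=2/25: DF=(76363/62500 − 2/25·(0.958200+0.912600+0.899000+0.865800))/(1+2/25) = 431/500 ≈ 0.862000
step 6 [6y] zero: DF = P = 4107/5000 ≈ 0.821400
step 7 [7y] bond c/1=7/100: DF=(31163/25000 − 7/100·(0.958200+0.912600+0.899000+0.865800+0.862000+0.821400))/(1+7/100) = 817/1000 ≈ 0.817000

1 1 4791/5000
2 2 4563/5000
3 3 899/1000
4 4 4329/5000
5 5 431/500
6 6 4107/5000
7 7 817/1000
DF(5y) is solved at step 5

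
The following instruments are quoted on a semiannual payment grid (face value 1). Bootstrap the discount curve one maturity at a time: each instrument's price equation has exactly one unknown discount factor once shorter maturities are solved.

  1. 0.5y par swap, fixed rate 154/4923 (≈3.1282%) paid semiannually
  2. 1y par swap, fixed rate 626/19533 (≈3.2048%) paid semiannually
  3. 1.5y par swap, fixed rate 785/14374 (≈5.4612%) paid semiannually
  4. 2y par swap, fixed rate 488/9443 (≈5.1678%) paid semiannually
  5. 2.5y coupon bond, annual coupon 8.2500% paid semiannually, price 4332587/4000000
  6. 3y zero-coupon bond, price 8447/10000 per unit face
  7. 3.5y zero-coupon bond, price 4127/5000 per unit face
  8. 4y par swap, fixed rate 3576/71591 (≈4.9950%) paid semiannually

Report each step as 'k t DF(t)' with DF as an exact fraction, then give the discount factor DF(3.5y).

1 1/2 4923/5000
2 1 9687/10000
3 3/2 1843/2000
4 2 564/625
5 5/2 4453/5000
6 3 8447/10000
7 7/2 4127/5000
8 4 2053/2500
DF(3.5y) = 4127/5000 ≈ 0.825400

step 1 [0.5y] swap r/2=77/4923: DF=(1 − 77/4923·(0))/(1+77/4923) = 4923/5000 ≈ 0.984600
step 2 [1y] swap r/2=313/19533: DF=(1 − 313/19533·(0.984600))/(1+313/19533) = 9687/10000 ≈ 0.968700
step 3 [1.5y] swap r/2=785/28748: DF=(1 − 785/28748·(0.984600+0.968700))/(1+785/28748) = 1843/2000 ≈ 0.921500
step 4 [2y] swap r/2=244/9443: DF=(1 − 244/9443·(0.984600+0.968700+0.921500))/(1+244/9443) = 564/625 ≈ 0.902400
step 5 [2.5y] bond c/2=33/800: DF=(4332587/4000000 − 33/800·(0.984600+0.968700+0.921500+0.902400))/(1+33/800) = 4453/5000 ≈ 0.890600
step 6 [3y] zero: DF = P = 8447/10000 ≈ 0.844700
step 7 [3.5y] zero: DF = P = 4127/5000 ≈ 0.825400
step 8 [4y] swap r/2=1788/71591: DF=(1 − 1788/71591·(0.984600+0.968700+0.921500+0.902400+0.890600+0.844700+0.825400))/(1+1788/71591) = 2053/2500 ≈ 0.821200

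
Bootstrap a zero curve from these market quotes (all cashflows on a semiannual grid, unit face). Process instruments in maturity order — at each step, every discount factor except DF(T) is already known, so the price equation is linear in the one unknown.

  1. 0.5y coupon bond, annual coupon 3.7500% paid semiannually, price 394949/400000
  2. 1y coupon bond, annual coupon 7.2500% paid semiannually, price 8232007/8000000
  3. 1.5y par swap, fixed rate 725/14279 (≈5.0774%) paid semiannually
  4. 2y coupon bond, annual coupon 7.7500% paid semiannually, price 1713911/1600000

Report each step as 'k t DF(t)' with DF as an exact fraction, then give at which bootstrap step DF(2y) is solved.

step 1 [0.5y] bond c/2=3/160: DF=(394949/400000 − 3/160·(0))/(1+3/160) = 2423/2500 ≈ 0.969200
step 2 [1y] bond c/2=29/800: DF=(8232007/8000000 − 29/800·(0.969200))/(1+29/800) = 9591/10000 ≈ 0.959100
step 3 [1.5y] swap r/2=725/28558: DF=(1 − 725/28558·(0.969200+0.959100))/(1+725/28558) = 371/400 ≈ 0.927500
step 4 [2y] bond c/2=31/800: DF=(1713911/1600000 − 31/800·(0.969200+0.959100+0.927500))/(1+31/800) = 9247/10000 ≈ 0.924700

1 1/2 2423/2500
2 1 9591/10000
3 3/2 371/400
4 2 9247/10000
DF(2y) is solved at step 4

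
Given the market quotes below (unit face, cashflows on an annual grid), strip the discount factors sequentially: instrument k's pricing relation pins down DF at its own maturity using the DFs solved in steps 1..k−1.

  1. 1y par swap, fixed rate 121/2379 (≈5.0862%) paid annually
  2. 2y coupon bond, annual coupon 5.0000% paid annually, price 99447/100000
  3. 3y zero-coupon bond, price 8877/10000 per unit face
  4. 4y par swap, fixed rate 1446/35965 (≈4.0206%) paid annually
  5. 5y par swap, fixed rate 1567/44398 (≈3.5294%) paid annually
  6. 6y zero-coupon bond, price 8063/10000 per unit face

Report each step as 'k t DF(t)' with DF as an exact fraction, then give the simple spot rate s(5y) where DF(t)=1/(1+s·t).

step 1 [1y] swap r/1=121/2379: DF=(1 − 121/2379·(0))/(1+121/2379) = 2379/2500 ≈ 0.951600
step 2 [2y] bond c/1=1/20: DF=(99447/100000 − 1/20·(0.951600))/(1+1/20) = 4509/5000 ≈ 0.901800
step 3 [3y] zero: DF = P = 8877/10000 ≈ 0.887700
step 4 [4y] swap r/1=1446/35965: DF=(1 − 1446/35965·(0.951600+0.901800+0.887700))/(1+1446/35965) = 4277/5000 ≈ 0.855400
step 5 [5y] swap r/1=1567/44398: DF=(1 − 1567/44398·(0.951600+0.901800+0.887700+0.855400))/(1+1567/44398) = 8433/10000 ≈ 0.843300
step 6 [6y] zero: DF = P = 8063/10000 ≈ 0.806300

1 1 2379/2500
2 2 4509/5000
3 3 8877/10000
4 4 4277/5000
5 5 8433/10000
6 6 8063/10000
s(5y) = (1/(8433/10000) − 1)/(5) = 1567/42165 ≈ 3.7164%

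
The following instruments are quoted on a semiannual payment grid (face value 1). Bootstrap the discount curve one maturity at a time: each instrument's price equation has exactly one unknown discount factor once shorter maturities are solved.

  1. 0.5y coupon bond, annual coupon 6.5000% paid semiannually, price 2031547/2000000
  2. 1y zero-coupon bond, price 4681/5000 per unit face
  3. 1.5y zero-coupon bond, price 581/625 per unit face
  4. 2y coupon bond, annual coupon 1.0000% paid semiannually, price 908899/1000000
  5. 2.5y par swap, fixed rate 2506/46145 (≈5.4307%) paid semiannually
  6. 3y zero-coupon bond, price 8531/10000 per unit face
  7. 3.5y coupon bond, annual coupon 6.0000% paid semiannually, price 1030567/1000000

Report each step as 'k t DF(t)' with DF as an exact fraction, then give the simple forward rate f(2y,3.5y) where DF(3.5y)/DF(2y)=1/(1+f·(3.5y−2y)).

1 1/2 4919/5000
2 1 4681/5000
3 3/2 581/625
4 2 4451/5000
5 5/2 8747/10000
6 3 8531/10000
7 7/2 8413/10000
f(2y,3.5y) = ((4451/5000)/(8413/10000) − 1)/(3/2) = 326/8413 ≈ 3.8750%

step 1 [0.5y] bond c/2=13/400: DF=(2031547/2000000 − 13/400·(0))/(1+13/400) = 4919/5000 ≈ 0.983800
step 2 [1y] zero: DF = P = 4681/5000 ≈ 0.936200
step 3 [1.5y] zero: DF = P = 581/625 ≈ 0.929600
step 4 [2y] bond c/2=1/200: DF=(908899/1000000 − 1/200·(0.983800+0.936200+0.929600))/(1+1/200) = 4451/5000 ≈ 0.890200
step 5 [2.5y] swap r/2=1253/46145: DF=(1 − 1253/46145·(0.983800+0.936200+0.929600+0.890200))/(1+1253/46145) = 8747/10000 ≈ 0.874700
step 6 [3y] zero: DF = P = 8531/10000 ≈ 0.853100
step 7 [3.5y] bond c/2=3/100: DF=(1030567/1000000 − 3/100·(0.983800+0.936200+0.929600+0.890200+0.874700+0.853100))/(1+3/100) = 8413/10000 ≈ 0.841300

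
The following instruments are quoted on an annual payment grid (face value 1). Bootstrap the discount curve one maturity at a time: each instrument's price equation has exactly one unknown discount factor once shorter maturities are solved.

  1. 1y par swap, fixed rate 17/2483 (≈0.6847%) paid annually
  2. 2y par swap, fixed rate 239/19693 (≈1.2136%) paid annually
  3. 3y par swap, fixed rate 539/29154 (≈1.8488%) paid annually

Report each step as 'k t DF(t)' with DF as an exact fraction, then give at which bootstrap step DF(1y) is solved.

step 1 [1y] swap r/1=17/2483: DF=(1 − 17/2483·(0))/(1+17/2483) = 2483/2500 ≈ 0.993200
step 2 [2y] swap r/1=239/19693: DF=(1 − 239/19693·(0.993200))/(1+239/19693) = 9761/10000 ≈ 0.976100
step 3 [3y] swap r/1=539/29154: DF=(1 − 539/29154·(0.993200+0.976100))/(1+539/29154) = 9461/10000 ≈ 0.946100

1 1 2483/2500
2 2 9761/10000
3 3 9461/10000
DF(1y) is solved at step 1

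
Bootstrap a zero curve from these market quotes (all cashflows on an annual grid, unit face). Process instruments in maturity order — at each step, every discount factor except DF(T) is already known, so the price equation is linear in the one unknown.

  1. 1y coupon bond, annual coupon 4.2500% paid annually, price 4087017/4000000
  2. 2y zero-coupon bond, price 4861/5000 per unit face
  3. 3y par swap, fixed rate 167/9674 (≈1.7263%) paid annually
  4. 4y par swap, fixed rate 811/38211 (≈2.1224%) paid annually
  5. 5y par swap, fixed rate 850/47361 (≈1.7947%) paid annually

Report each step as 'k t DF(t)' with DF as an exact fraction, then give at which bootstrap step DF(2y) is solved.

1 1 9801/10000
2 2 4861/5000
3 3 9499/10000
4 4 9189/10000
5 5 183/200
DF(2y) is solved at step 2

step 1 [1y] bond c/1=17/400: DF=(4087017/4000000 − 17/400·(0))/(1+17/400) = 9801/10000 ≈ 0.980100
step 2 [2y] zero: DF = P = 4861/5000 ≈ 0.972200
step 3 [3y] swap r/1=167/9674: DF=(1 − 167/9674·(0.980100+0.972200))/(1+167/9674) = 9499/10000 ≈ 0.949900
step 4 [4y] swap r/1=811/38211: DF=(1 − 811/38211·(0.980100+0.972200+0.949900))/(1+811/38211) = 9189/10000 ≈ 0.918900
step 5 [5y] swap r/1=850/47361: DF=(1 − 850/47361·(0.980100+0.972200+0.949900+0.918900))/(1+850/47361) = 183/200 ≈ 0.915000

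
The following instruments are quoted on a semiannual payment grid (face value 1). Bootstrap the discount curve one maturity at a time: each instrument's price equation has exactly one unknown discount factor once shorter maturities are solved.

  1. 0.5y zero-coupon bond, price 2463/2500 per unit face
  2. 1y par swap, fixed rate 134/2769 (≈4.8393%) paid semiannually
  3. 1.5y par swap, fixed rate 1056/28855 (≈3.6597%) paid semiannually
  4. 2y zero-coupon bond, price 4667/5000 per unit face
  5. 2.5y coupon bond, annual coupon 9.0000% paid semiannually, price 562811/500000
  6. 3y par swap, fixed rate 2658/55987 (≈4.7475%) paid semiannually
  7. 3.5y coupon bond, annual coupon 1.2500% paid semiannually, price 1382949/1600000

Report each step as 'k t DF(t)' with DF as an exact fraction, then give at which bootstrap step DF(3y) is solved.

1 1/2 2463/2500
2 1 9531/10000
3 3/2 592/625
4 2 4667/5000
5 5/2 9127/10000
6 3 8671/10000
7 7/2 4121/5000
DF(3y) is solved at step 6

step 1 [0.5y] zero: DF = P = 2463/2500 ≈ 0.985200
step 2 [1y] swap r/2=67/2769: DF=(1 − 67/2769·(0.985200))/(1+67/2769) = 9531/10000 ≈ 0.953100
step 3 [1.5y] swap r/2=528/28855: DF=(1 − 528/28855·(0.985200+0.953100))/(1+528/28855) = 592/625 ≈ 0.947200
step 4 [2y] zero: DF = P = 4667/5000 ≈ 0.933400
step 5 [2.5y] bond c/2=9/200: DF=(562811/500000 − 9/200·(0.985200+0.953100+0.947200+0.933400))/(1+9/200) = 9127/10000 ≈ 0.912700
step 6 [3y] swap r/2=1329/55987: DF=(1 − 1329/55987·(0.985200+0.953100+0.947200+0.933400+0.912700))/(1+1329/55987) = 8671/10000 ≈ 0.867100
step 7 [3.5y] bond c/2=1/160: DF=(1382949/1600000 − 1/160·(0.985200+0.953100+0.947200+0.933400+0.912700+0.867100))/(1+1/160) = 4121/5000 ≈ 0.824200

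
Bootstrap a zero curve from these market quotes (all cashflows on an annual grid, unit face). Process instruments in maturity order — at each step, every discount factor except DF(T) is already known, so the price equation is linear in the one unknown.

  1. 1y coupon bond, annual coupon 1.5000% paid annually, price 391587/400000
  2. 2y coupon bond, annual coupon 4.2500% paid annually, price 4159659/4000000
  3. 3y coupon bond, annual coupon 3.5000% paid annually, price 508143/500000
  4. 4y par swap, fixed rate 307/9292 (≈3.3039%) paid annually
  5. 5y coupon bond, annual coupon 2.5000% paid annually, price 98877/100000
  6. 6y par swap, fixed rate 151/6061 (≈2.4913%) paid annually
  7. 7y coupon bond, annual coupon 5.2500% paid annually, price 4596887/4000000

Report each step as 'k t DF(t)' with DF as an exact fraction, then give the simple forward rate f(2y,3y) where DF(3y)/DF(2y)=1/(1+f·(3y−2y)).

step 1 [1y] bond c/1=3/200: DF=(391587/400000 − 3/200·(0))/(1+3/200) = 1929/2000 ≈ 0.964500
step 2 [2y] bond c/1=17/400: DF=(4159659/4000000 − 17/400·(0.964500))/(1+17/400) = 4791/5000 ≈ 0.958200
step 3 [3y] bond c/1=7/200: DF=(508143/500000 − 7/200·(0.964500+0.958200))/(1+7/200) = 9169/10000 ≈ 0.916900
step 4 [4y] swap r/1=307/9292: DF=(1 − 307/9292·(0.964500+0.958200+0.916900))/(1+307/9292) = 2193/2500 ≈ 0.877200
step 5 [5y] bond c/1=1/40: DF=(98877/100000 − 1/40·(0.964500+0.958200+0.916900+0.877200))/(1+1/40) = 437/500 ≈ 0.874000
step 6 [6y] swap r/1=151/6061: DF=(1 − 151/6061·(0.964500+0.958200+0.916900+0.877200+0.874000))/(1+151/6061) = 8641/10000 ≈ 0.864100
step 7 [7y] bond c/1=21/400: DF=(4596887/4000000 − 21/400·(0.964500+0.958200+0.916900+0.877200+0.874000+0.864100))/(1+21/400) = 4099/5000 ≈ 0.819800

1 1 1929/2000
2 2 4791/5000
3 3 9169/10000
4 4 2193/2500
5 5 437/500
6 6 8641/10000
7 7 4099/5000
f(2y,3y) = ((4791/5000)/(9169/10000) − 1)/(1) = 413/9169 ≈ 4.5043%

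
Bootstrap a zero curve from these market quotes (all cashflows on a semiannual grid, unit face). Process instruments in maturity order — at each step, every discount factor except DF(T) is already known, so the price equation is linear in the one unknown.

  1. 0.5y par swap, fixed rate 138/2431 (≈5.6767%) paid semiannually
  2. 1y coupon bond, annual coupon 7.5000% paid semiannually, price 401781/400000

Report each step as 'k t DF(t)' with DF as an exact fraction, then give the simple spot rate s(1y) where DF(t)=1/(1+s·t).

step 1 [0.5y] swap r/2=69/2431: DF=(1 − 69/2431·(0))/(1+69/2431) = 2431/2500 ≈ 0.972400
step 2 [1y] bond c/2=3/80: DF=(401781/400000 − 3/80·(0.972400))/(1+3/80) = 933/1000 ≈ 0.933000

1 1/2 2431/2500
2 1 933/1000
s(1y) = (1/(933/1000) − 1)/(1) = 67/933 ≈ 7.1811%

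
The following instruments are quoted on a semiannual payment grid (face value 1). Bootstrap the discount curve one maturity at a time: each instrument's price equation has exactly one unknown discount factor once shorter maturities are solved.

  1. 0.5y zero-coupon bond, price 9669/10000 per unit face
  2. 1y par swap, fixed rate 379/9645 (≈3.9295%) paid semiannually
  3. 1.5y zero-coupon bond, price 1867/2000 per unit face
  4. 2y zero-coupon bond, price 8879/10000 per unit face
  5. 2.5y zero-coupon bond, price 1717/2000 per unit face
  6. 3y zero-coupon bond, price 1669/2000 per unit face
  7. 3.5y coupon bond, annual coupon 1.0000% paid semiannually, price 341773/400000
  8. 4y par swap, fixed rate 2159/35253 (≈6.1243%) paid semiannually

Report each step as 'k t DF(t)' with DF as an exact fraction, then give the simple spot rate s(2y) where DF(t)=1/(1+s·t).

1 1/2 9669/10000
2 1 9621/10000
3 3/2 1867/2000
4 2 8879/10000
5 5/2 1717/2000
6 3 1669/2000
7 7/2 8231/10000
8 4 7841/10000
s(2y) = (1/(8879/10000) − 1)/(2) = 1121/17758 ≈ 6.3126%

step 1 [0.5y] zero: DF = P = 9669/10000 ≈ 0.966900
step 2 [1y] swap r/2=379/19290: DF=(1 − 379/19290·(0.966900))/(1+379/19290) = 9621/10000 ≈ 0.962100
step 3 [1.5y] zero: DF = P = 1867/2000 ≈ 0.933500
step 4 [2y] zero: DF = P = 8879/10000 ≈ 0.887900
step 5 [2.5y] zero: DF = P = 1717/2000 ≈ 0.858500
step 6 [3y] zero: DF = P = 1669/2000 ≈ 0.834500
step 7 [3.5y] bond c/2=1/200: DF=(341773/400000 − 1/200·(0.966900+0.962100+0.933500+0.887900+0.858500+0.834500))/(1+1/200) = 8231/10000 ≈ 0.823100
step 8 [4y] swap r/2=2159/70506: DF=(1 − 2159/70506·(0.966900+0.962100+0.933500+0.887900+0.858500+0.834500+0.823100))/(1+2159/70506) = 7841/10000 ≈ 0.784100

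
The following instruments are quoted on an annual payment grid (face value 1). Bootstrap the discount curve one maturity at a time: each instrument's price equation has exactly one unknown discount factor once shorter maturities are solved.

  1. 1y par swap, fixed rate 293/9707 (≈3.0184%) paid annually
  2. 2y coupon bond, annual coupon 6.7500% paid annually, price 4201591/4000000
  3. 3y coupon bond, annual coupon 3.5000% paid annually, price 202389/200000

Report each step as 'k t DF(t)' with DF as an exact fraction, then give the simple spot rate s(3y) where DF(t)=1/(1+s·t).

step 1 [1y] swap r/1=293/9707: DF=(1 − 293/9707·(0))/(1+293/9707) = 9707/10000 ≈ 0.970700
step 2 [2y] bond c/1=27/400: DF=(4201591/4000000 − 27/400·(0.970700))/(1+27/400) = 4613/5000 ≈ 0.922600
step 3 [3y] bond c/1=7/200: DF=(202389/200000 − 7/200·(0.970700+0.922600))/(1+7/200) = 9137/10000 ≈ 0.913700

1 1 9707/10000
2 2 4613/5000
3 3 9137/10000
s(3y) = (1/(9137/10000) − 1)/(3) = 863/27411 ≈ 3.1484%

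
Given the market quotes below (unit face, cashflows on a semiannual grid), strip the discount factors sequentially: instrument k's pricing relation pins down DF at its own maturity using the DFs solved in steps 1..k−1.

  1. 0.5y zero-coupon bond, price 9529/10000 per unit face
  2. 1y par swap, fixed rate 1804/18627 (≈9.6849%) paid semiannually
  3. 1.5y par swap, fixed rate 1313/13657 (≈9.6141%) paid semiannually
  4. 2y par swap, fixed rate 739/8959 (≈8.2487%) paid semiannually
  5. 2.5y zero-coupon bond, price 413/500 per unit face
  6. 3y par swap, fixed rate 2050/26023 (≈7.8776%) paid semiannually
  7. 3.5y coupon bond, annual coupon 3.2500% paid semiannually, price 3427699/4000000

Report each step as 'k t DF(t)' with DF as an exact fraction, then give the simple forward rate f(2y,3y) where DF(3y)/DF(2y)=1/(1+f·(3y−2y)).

1 1/2 9529/10000
2 1 4549/5000
3 3/2 8687/10000
4 2 4261/5000
5 5/2 413/500
6 3 159/200
7 7/2 19/25
f(2y,3y) = ((4261/5000)/(159/200) − 1)/(1) = 286/3975 ≈ 7.1950%

step 1 [0.5y] zero: DF = P = 9529/10000 ≈ 0.952900
step 2 [1y] swap r/2=902/18627: DF=(1 − 902/18627·(0.952900))/(1+902/18627) = 4549/5000 ≈ 0.909800
step 3 [1.5y] swap r/2=1313/27314: DF=(1 − 1313/27314·(0.952900+0.909800))/(1+1313/27314) = 8687/10000 ≈ 0.868700
step 4 [2y] swap r/2=739/17918: DF=(1 − 739/17918·(0.952900+0.909800+0.868700))/(1+739/17918) = 4261/5000 ≈ 0.852200
step 5 [2.5y] zero: DF = P = 413/500 ≈ 0.826000
step 6 [3y] swap r/2=1025/26023: DF=(1 − 1025/26023·(0.952900+0.909800+0.868700+0.852200+0.826000))/(1+1025/26023) = 159/200 ≈ 0.795000
step 7 [3.5y] bond c/2=13/800: DF=(3427699/4000000 − 13/800·(0.952900+0.909800+0.868700+0.852200+0.826000+0.795000))/(1+13/800) = 19/25 ≈ 0.760000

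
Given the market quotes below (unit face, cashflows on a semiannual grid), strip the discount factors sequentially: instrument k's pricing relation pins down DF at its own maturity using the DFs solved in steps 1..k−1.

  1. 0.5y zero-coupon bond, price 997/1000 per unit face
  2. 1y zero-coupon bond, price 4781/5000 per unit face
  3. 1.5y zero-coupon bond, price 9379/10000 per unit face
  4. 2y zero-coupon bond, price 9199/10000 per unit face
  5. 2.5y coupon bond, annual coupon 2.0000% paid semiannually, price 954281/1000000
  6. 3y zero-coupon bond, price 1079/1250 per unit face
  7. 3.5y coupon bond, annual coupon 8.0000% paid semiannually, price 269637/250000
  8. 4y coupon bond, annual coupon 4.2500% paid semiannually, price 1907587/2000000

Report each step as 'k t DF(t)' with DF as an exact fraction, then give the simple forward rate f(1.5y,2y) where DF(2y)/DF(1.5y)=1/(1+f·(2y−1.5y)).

1 1/2 997/1000
2 1 4781/5000
3 3/2 9379/10000
4 2 9199/10000
5 5/2 9071/10000
6 3 1079/1250
7 7/2 514/625
8 4 8007/10000
f(1.5y,2y) = ((9379/10000)/(9199/10000) − 1)/(1/2) = 360/9199 ≈ 3.9135%

step 1 [0.5y] zero: DF = P = 997/1000 ≈ 0.997000
step 2 [1y] zero: DF = P = 4781/5000 ≈ 0.956200
step 3 [1.5y] zero: DF = P = 9379/10000 ≈ 0.937900
step 4 [2y] zero: DF = P = 9199/10000 ≈ 0.919900
step 5 [2.5y] bond c/2=1/100: DF=(954281/1000000 − 1/100·(0.997000+0.956200+0.937900+0.919900))/(1+1/100) = 9071/10000 ≈ 0.907100
step 6 [3y] zero: DF = P = 1079/1250 ≈ 0.863200
step 7 [3.5y] bond c/2=1/25: DF=(269637/250000 − 1/25·(0.997000+0.956200+0.937900+0.919900+0.907100+0.863200))/(1+1/25) = 514/625 ≈ 0.822400
step 8 [4y] bond c/2=17/800: DF=(1907587/2000000 − 17/800·(0.997000+0.956200+0.937900+0.919900+0.907100+0.863200+0.822400))/(1+17/800) = 8007/10000 ≈ 0.800700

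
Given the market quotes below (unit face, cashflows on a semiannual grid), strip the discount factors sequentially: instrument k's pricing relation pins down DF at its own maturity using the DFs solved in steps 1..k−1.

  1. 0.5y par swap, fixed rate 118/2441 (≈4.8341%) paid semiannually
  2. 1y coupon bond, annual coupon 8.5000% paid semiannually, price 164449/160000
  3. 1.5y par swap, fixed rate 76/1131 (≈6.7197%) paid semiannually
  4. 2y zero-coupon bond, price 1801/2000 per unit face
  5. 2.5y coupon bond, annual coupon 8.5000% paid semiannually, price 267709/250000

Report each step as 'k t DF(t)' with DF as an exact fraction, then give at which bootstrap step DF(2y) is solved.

step 1 [0.5y] swap r/2=59/2441: DF=(1 − 59/2441·(0))/(1+59/2441) = 2441/2500 ≈ 0.976400
step 2 [1y] bond c/2=17/400: DF=(164449/160000 − 17/400·(0.976400))/(1+17/400) = 9461/10000 ≈ 0.946100
step 3 [1.5y] swap r/2=38/1131: DF=(1 − 38/1131·(0.976400+0.946100))/(1+38/1131) = 181/200 ≈ 0.905000
step 4 [2y] zero: DF = P = 1801/2000 ≈ 0.900500
step 5 [2.5y] bond c/2=17/400: DF=(267709/250000 − 17/400·(0.976400+0.946100+0.905000+0.900500))/(1+17/400) = 547/625 ≈ 0.875200

1 1/2 2441/2500
2 1 9461/10000
3 3/2 181/200
4 2 1801/2000
5 5/2 547/625
DF(2y) is solved at step 4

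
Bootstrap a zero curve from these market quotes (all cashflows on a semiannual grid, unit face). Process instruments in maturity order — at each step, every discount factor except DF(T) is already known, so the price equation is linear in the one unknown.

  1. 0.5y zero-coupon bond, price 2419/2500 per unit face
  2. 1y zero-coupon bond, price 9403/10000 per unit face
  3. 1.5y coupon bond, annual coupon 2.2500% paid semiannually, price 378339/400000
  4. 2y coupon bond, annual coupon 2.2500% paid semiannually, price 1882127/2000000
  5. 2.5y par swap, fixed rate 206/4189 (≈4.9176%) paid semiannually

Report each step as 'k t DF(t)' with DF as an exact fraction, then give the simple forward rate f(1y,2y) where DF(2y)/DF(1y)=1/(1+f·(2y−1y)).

step 1 [0.5y] zero: DF = P = 2419/2500 ≈ 0.967600
step 2 [1y] zero: DF = P = 9403/10000 ≈ 0.940300
step 3 [1.5y] bond c/2=9/800: DF=(378339/400000 − 9/800·(0.967600+0.940300))/(1+9/800) = 9141/10000 ≈ 0.914100
step 4 [2y] bond c/2=9/800: DF=(1882127/2000000 − 9/800·(0.967600+0.940300+0.914100))/(1+9/800) = 562/625 ≈ 0.899200
step 5 [2.5y] swap r/2=103/4189: DF=(1 − 103/4189·(0.967600+0.940300+0.914100+0.899200))/(1+103/4189) = 8867/10000 ≈ 0.886700

1 1/2 2419/2500
2 1 9403/10000
3 3/2 9141/10000
4 2 562/625
5 5/2 8867/10000
f(1y,2y) = ((9403/10000)/(562/625) − 1)/(1) = 411/8992 ≈ 4.5707%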